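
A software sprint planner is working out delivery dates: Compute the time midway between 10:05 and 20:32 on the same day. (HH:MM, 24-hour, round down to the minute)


Start time: 10:05 = 605 minutes from midnight
End time: 20:32 = 1232 minutes from midnight
Sum: 605 + 1232 = 1837
Midpoint: 1837 / 2 = 918 minutes
Convert: 918 / 60 = 15 hours, 18 minutes
Result: 15:18

15:18


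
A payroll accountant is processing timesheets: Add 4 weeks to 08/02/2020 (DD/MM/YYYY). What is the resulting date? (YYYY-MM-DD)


Start: 2020-02-08
Weeks to add: 4
Convert to days: 4 x 7 = 28 days
Add 28 days to 2020-02-08
Result: 2020-03-07

2020-03-07


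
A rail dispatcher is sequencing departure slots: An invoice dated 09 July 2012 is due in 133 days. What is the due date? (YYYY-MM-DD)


Start: 2012-07-09
Adding 133 days
Days remaining in July: 22
After July: 111 days still to add
August 2012: 31 days, 80 remaining
September 2012: 30 days, 50 remaining
October 2012: 31 days, 19 remaining
November 2012 has 30 days, need 19
Result: 2012-11-19

2012-11-19


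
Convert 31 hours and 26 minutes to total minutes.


Hours: 31
Extra minutes: 26
Minutes per hour: 60
Hours to minutes: 31 x 60 = 1860
Total: 1860 + 26 = 1886

1886


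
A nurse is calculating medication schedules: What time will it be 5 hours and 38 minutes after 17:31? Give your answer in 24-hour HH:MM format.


Start time: 17:31
Adding: 5 hours 38 minutes
Minutes: 31 + 38 = 69
Minute overflow: 69 >= 60, so carry 1 hour, minutes = 9
Hours: 17 + 5 + 1 = 23
Result: 23:09

23:09


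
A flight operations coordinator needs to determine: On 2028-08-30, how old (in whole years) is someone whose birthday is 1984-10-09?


Birth: 1984-10-09
Reference: 2028-08-30
Year difference: 2028 - 1984 = 44
Has birthday (10-09) occurred by 08-30? No
Birthday not yet reached this year -> subtract 1
Age in full years: 43

43


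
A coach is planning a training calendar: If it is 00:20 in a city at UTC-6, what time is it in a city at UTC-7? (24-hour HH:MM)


Local time: 00:20 at UTC-6 (offset -6h)
Target zone: UTC-7 (offset -7h)
Difference: -7 - (-6) = -1 hours
Calculation: 0 + (-1) = -1
Wraparound: (-1) mod 24 = 23
Result: 23:20

23:20


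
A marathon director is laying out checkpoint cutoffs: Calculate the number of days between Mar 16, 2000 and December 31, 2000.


Start: March 16, 2000
End: December 31, 2000
Days left in March: 15
April: 30
May: 31
June: 30
July: 31
... plus remaining months
Sum of remaining months: 275
Total: 15 + 275 = 290

290


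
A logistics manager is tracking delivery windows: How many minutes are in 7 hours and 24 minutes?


Hours: 7
Minutes: 24
Convert hours to minutes: 7 x 60 = 420
Add remaining minutes: 420 + 24 = 444

444


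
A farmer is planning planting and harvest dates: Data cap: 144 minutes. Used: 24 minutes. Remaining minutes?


Total budget: 144 minutes
Time used: 24 minutes
Remaining: 144 - 24 = 120 minutes
Percent used: 16.7%
Percent remaining: 83.3%

120


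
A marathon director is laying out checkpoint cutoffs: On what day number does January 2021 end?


Month: January
Year: 2021
January is a 31-day month
Total: 31 days

31


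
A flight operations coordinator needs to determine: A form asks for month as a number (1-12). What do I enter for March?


Calendar month order:
2. February
3. March <--
4. April
March is month number 3

3


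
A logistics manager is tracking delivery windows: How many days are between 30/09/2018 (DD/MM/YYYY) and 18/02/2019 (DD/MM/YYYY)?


Start date: 2018-09-30
End date: 2019-02-18
Sep 2018: +1 days
Oct 2018: +31 days
Nov 2018: +30 days
... (3 more months)
Total: 141 days

141


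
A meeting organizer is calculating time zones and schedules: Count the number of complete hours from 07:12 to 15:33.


Start: 07:12
End: 15:33
Hour difference: 15 - 7 = 8 hours
Minute difference: 33 - 12 = 21 minutes
Total minutes: 501
Complete hours: 501 / 60 = 8 (remainder 21)

8


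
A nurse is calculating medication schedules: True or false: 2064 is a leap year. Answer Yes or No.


Year: 2064
Divisible by 4? 2064 / 4 = 516.0 -> Yes
Divisible by 100? 2064 / 100 = 20.64 -> No
Divisible by 4 but not 100, so it IS a leap year

Yes


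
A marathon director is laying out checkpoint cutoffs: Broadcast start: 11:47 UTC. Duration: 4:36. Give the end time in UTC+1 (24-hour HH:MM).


Start: 11:47 in UTC
Step 1 - add duration:
  minutes: 47 + 36 = 83 (carry 1h)
  hours: 11 + 4 + 1 = 16
  end in UTC: 16:23
Step 2 - convert UTC -> UTC+1:
  offset difference: 1 - (0) = 1 hours
  16 + (1) = 17 -> mod 24 = 17
Result: 17:23 in UTC+1

17:23


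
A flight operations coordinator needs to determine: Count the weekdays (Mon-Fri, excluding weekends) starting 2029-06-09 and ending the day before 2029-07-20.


Start: 2029-06-09 (Saturday)
End (exclusive): 2029-07-20 (Friday)
Total calendar days: 41
Full weeks: 41 // 7 = 5 -> 25 weekdays
Remaining 6 days starting on Saturday:
  Sat(-), Sun(-), Mon(w), Tue(w), Wed(w), Thu(w) -> 4 weekdays
Total business days: 25 + 4 = 29

29


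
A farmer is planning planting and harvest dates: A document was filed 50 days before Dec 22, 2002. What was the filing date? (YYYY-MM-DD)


Start: 2002-12-22
Subtracting 50 days
Days already passed in December: 22
After going back through December: 28 more days to subtract
November 2002 has 30 days, need 28
Result: 2002-11-02

2002-11-02


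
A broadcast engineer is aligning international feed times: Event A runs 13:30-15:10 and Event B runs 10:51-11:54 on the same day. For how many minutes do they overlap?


Interval A: [810, 910] minutes from midnight
Interval B: [651, 714] minutes from midnight
Overlap start = max(810, 651) = 810
Overlap end = min(910, 714) = 714
End <= start, so the intervals do not overlap: 0 minutes

0


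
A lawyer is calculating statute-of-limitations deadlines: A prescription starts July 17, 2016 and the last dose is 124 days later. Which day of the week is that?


Start: 2016-07-17 (Sunday)
Step 1 - find target date: add 124 days
  2016-07-17 + 124 days = 2016-11-18
Step 2 - day of week:
  124 mod 7 = 5
  Sunday + 5 days -> Friday
Result: Friday (2016-11-18)

Friday


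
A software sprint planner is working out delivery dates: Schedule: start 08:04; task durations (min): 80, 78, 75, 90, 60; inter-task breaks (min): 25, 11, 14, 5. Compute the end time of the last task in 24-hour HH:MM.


Start: 08:04 = 484 min from midnight
  after task 1 (80 min): 09:24
  after break (25 min): 09:49
  after task 2 (78 min): 11:07
  after break (11 min): 11:18
  after task 3 (75 min): 12:33
  after break (14 min): 12:47
  after task 4 (90 min): 14:17
  after break (5 min): 14:22
  after task 5 (60 min): 15:22
Total elapsed: 438 minutes
End time: 15:22

15:22


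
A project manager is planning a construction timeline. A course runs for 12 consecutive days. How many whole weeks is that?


Total days: 12
Days per week: 7
Division: 12 / 7 = 1 remainder 5
Complete weeks: 1
Remaining days: 5

1


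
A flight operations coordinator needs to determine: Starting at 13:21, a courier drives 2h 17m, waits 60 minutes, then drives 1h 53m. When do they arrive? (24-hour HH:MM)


Depart: 13:21
Leg 1: +137 min -> 15:38
Layover: +60 min -> 16:38
Leg 2: +113 min -> 18:31
Total travel: 310 minutes = 5h 10m
Arrival: 18:31

18:31


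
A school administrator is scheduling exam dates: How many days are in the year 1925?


Year: 1925
Check leap year rules:
Divisible by 4? No
1925 is not a leap year
Days: 365

365


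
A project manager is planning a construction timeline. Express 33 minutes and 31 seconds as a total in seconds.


Minutes: 33
Seconds: 31
Convert minutes to seconds: 33 x 60 = 1980
Add remaining seconds: 1980 + 31 = 2011

2011


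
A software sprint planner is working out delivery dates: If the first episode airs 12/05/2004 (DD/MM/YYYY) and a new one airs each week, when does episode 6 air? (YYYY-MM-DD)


First occurrence: 2004-05-12 (occurrence 1)
Each occurrence is 7 days after the previous.
Occurrence 6 is 5 weeks after the first.
5 weeks = 35 days
2004-05-12 + 35 days = 2004-06-16

2004-06-16


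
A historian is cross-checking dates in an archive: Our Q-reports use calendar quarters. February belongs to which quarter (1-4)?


Month: February (month 2)
Q1: January-March (months 1-3)
Q2: April-June (months 4-6)
Q3: July-September (months 7-9)
Q4: October-December (months 10-12)
Month 2 falls in Q1

1


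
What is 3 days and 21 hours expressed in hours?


Days: 3
Extra hours: 21
Hours per day: 24
Days to hours: 3 x 24 = 72
Total: 72 + 21 = 93

93


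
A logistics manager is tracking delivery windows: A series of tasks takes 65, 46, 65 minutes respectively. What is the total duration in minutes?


Durations: 65, 46, 65
Running sum: 65
+ 46 = 111
+ 65 = 176
Total duration: 176 minutes
That is 2 hours and 56 minutes

176


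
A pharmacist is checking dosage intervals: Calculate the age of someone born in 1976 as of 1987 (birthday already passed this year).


Birth year: 1976
Current year: 1987
Age = current year - birth year
Age = 1987 - 1976 = 11

11


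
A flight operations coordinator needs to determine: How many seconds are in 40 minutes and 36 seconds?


Minutes: 40
Extra seconds: 36
Seconds per minute: 60
Minutes to seconds: 40 x 60 = 2400
Total: 2400 + 36 = 2436

2436


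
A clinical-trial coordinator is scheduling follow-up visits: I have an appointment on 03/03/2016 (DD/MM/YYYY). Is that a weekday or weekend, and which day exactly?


Date: 2016-03-03
January 1, 2016 is a Friday
Day of year: 63
Offset from Jan 1: 62 days
62 mod 7 = 6
Result: Thursday

Thursday


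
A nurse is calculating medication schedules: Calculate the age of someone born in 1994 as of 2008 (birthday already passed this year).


Birth year: 1994
Current year: 2008
Age = current year - birth year
Age = 2008 - 1994 = 14

14


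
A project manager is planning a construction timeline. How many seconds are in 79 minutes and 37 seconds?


Minutes: 79
Extra seconds: 37
Seconds per minute: 60
Minutes to seconds: 79 x 60 = 4740
Total: 4740 + 37 = 4777

4777


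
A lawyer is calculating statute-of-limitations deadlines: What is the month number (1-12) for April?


Calendar month order:
3. March
4. April <--
5. May
April is month number 4

4


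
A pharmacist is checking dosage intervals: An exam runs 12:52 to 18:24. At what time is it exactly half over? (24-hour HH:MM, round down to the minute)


Start time: 12:52 = 772 minutes from midnight
End time: 18:24 = 1104 minutes from midnight
Sum: 772 + 1104 = 1876
Midpoint: 1876 / 2 = 938 minutes
Convert: 938 / 60 = 15 hours, 38 minutes
Result: 15:38

15:38


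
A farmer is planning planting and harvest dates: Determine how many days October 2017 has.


Month: October
Year: 2017
October is a 31-day month
Total: 31 days

31


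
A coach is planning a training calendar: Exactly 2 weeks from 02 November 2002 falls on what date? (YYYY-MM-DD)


Start: 2002-11-02
Weeks to add: 2
Convert to days: 2 x 7 = 14 days
Add 14 days to 2002-11-02
Result: 2002-11-16

2002-11-16


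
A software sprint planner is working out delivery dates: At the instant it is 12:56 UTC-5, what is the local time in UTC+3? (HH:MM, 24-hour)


Local time: 12:56 at UTC-5 (offset -5h)
Target zone: UTC+3 (offset 3h)
Difference: 3 - (-5) = 8 hours
Calculation: 12 + (8) = 20
Result: 20:56

20:56


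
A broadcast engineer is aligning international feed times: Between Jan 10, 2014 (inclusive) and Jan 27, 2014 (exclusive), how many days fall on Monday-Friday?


Start: 2014-01-10 (Friday)
End (exclusive): 2014-01-27 (Monday)
Total calendar days: 17
Full weeks: 17 // 7 = 2 -> 10 weekdays
Remaining 3 days starting on Friday:
  Fri(w), Sat(-), Sun(-) -> 1 weekdays
Total business days: 10 + 1 = 11

11


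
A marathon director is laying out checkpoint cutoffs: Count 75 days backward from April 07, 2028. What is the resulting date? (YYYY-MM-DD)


Start: 2028-04-07
Subtracting 75 days
Days already passed in April: 7
After going back through April: 68 more days to subtract
March 2028: 31 days, 37 remaining
February 2028: 29 days, 8 remaining
January 2028 has 31 days, need 8
Result: 2028-01-23

2028-01-23


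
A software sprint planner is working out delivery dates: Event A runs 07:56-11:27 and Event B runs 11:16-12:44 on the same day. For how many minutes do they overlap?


Interval A: [476, 687] minutes from midnight
Interval B: [676, 764] minutes from midnight
Overlap start = max(476, 676) = 676
Overlap end = min(687, 764) = 687
Overlap = 687 - 676 = 11 minutes

11


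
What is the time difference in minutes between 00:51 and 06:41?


Start time: 00:51 = 51 minutes from midnight
End time: 06:41 = 401 minutes from midnight
Difference: 401 - 51 = 350 minutes
That is 5 hours and 50 minutes

350


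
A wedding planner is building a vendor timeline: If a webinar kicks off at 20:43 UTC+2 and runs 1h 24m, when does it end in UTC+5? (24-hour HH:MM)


Start: 20:43 in UTC+2
Step 1 - add duration:
  minutes: 43 + 24 = 67 (carry 1h)
  hours: 20 + 1 + 1 = 22
  end in UTC+2: 22:07
Step 2 - convert UTC+2 -> UTC+5:
  offset difference: 5 - (2) = 3 hours
  22 + (3) = 25 -> mod 24 = 1
Result: 01:07 in UTC+5

01:07


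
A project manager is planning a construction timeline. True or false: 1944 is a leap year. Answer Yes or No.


Year: 1944
Divisible by 4? 1944 / 4 = 486.0 -> Yes
Divisible by 100? 1944 / 100 = 19.44 -> No
Divisible by 4 but not 100, so it IS a leap year

Yes


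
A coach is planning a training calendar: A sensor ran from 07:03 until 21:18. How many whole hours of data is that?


Start: 07:03
End: 21:18
Hour difference: 21 - 7 = 14 hours
Minute difference: 18 - 3 = 15 minutes
Total minutes: 855
Complete hours: 855 / 60 = 14 (remainder 15)

14


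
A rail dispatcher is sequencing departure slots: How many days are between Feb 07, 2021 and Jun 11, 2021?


Start date: 2021-02-07
End date: 2021-06-11
Feb 2021: +22 days
Mar 2021: +31 days
Apr 2021: +30 days
May 2021: +31 days
Jun 2021: +10 days
Total: 124 days

124


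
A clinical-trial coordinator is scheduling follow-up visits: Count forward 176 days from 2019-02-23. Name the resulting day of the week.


Start: 2019-02-23 (Saturday)
Step 1 - find target date: add 176 days
  2019-02-23 + 176 days = 2019-08-18
Step 2 - day of week:
  176 mod 7 = 1
  Saturday + 1 days -> Sunday
Result: Sunday (2019-08-18)

Sunday


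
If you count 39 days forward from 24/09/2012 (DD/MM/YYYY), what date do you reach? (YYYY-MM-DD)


Start: 2012-09-24
Adding 39 days
Days remaining in September: 6
After September: 33 days still to add
October 2012: 31 days, 2 remaining
November 2012 has 30 days, need 2
Result: 2012-11-02

2012-11-02


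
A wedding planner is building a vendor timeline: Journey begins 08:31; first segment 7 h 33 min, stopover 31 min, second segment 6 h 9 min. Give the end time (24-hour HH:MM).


Depart: 08:31
Leg 1: +453 min -> 16:04
Layover: +31 min -> 16:35
Leg 2: +369 min -> 22:44
Total travel: 853 minutes = 14h 13m
Arrival: 22:44

22:44


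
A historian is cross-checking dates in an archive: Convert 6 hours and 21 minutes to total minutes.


Hours: 6
Extra minutes: 21
Minutes per hour: 60
Hours to minutes: 6 x 60 = 360
Total: 360 + 21 = 381

381


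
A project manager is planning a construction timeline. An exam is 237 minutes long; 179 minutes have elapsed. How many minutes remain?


Total budget: 237 minutes
Time used: 179 minutes
Remaining: 237 - 179 = 58 minutes
Percent used: 75.5%
Percent remaining: 24.5%

58


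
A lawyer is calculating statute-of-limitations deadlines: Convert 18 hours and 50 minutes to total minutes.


Hours: 18
Minutes: 50
Convert hours to minutes: 18 x 60 = 1080
Add remaining minutes: 1080 + 50 = 1130

1130


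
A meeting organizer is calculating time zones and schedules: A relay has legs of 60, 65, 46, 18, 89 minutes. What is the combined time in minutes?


Durations: 60, 65, 46, 18, 89
Running sum: 60
+ 65 = 125
+ 46 = 171
+ 18 = 189
+ 89 = 278
Total duration: 278 minutes
That is 4 hours and 38 minutes

278


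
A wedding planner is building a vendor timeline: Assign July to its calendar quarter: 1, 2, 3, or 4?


Month: July (month 7)
Q1: January-March (months 1-3)
Q2: April-June (months 4-6)
Q3: July-September (months 7-9)
Q4: October-December (months 10-12)
Month 7 falls in Q3

3


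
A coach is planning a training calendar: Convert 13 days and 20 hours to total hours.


Days: 13
Extra hours: 20
Hours per day: 24
Days to hours: 13 x 24 = 312
Total: 312 + 20 = 332

332


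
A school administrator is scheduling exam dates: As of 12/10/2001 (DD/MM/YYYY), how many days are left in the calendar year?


Start: October 12, 2001
End: December 31, 2001
Days left in October: 19
November: 30
December: 31
Sum of remaining months: 61
Total: 19 + 61 = 80

80


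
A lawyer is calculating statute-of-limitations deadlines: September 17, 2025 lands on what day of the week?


Date: 2025-09-17
January 1, 2025 is a Wednesday
Day of year: 260
Offset from Jan 1: 259 days
259 mod 7 = 0
Result: Wednesday

Wednesday


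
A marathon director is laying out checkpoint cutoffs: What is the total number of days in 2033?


Year: 2033
Check leap year rules:
Divisible by 4? No
2033 is not a leap year
Days: 365

365


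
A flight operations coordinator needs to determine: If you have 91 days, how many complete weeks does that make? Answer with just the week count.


Total days: 91
Days per week: 7
Division: 91 / 7 = 13 remainder 0
Complete weeks: 13
Remaining days: 0

13


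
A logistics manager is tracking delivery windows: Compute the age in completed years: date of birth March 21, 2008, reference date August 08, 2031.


Birth: 2008-03-21
Reference: 2031-08-08
Year difference: 2031 - 2008 = 23
Has birthday (03-21) occurred by 08-08? Yes
Age in full years: 23

23


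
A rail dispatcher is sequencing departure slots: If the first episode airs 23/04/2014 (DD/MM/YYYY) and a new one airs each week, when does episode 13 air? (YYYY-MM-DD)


First occurrence: 2014-04-23 (occurrence 1)
Each occurrence is 7 days after the previous.
Occurrence 13 is 12 weeks after the first.
12 weeks = 84 days
2014-04-23 + 84 days = 2014-07-16

2014-07-16


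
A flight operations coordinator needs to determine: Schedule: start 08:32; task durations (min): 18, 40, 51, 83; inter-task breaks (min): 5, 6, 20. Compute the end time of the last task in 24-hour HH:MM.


Start: 08:32 = 512 min from midnight
  after task 1 (18 min): 08:50
  after break (5 min): 08:55
  after task 2 (40 min): 09:35
  after break (6 min): 09:41
  after task 3 (51 min): 10:32
  after break (20 min): 10:52
  after task 4 (83 min): 12:15
Total elapsed: 223 minutes
End time: 12:15

12:15


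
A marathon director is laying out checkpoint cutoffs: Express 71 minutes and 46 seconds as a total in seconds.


Minutes: 71
Seconds: 46
Convert minutes to seconds: 71 x 60 = 4260
Add remaining seconds: 4260 + 46 = 4306

4306


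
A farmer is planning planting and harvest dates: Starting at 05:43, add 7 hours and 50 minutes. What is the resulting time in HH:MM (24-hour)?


Start time: 05:43
Adding: 7 hours 50 minutes
Minutes: 43 + 50 = 93
Minute overflow: 93 >= 60, so carry 1 hour, minutes = 33
Hours: 5 + 7 + 1 = 13
Result: 13:33

13:33


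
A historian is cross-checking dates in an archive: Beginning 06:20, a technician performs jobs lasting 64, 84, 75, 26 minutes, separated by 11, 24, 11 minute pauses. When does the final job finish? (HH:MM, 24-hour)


Start: 06:20 = 380 min from midnight
  after task 1 (64 min): 07:24
  after break (11 min): 07:35
  after task 2 (84 min): 08:59
  after break (24 min): 09:23
  after task 3 (75 min): 10:38
  after break (11 min): 10:49
  after task 4 (26 min): 11:15
Total elapsed: 295 minutes
End time: 11:15

11:15


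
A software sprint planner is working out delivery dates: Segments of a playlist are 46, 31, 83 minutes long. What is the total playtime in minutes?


Durations: 46, 31, 83
Running sum: 46
+ 31 = 77
+ 83 = 160
Total duration: 160 minutes
That is 2 hours and 40 minutes

160


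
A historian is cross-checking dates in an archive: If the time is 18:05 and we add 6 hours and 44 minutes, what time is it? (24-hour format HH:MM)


Start time: 18:05
Adding: 6 hours 44 minutes
Minutes: 5 + 44 = 49
Hours: 18 + 6 + 0 = 24
Hour wraparound: 24 mod 24 = 0
Result: 00:49

00:49


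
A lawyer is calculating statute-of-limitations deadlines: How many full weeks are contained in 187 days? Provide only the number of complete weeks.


Total days: 187
Days per week: 7
Division: 187 / 7 = 26 remainder 5
Complete weeks: 26
Remaining days: 5

26


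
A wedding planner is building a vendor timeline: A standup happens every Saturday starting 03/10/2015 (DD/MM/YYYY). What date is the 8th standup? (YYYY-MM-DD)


First occurrence: 2015-10-03 (occurrence 1)
Each occurrence is 7 days after the previous.
Occurrence 8 is 7 weeks after the first.
7 weeks = 49 days
2015-10-03 + 49 days = 2015-11-21

2015-11-21


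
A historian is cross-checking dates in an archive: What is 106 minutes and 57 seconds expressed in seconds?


Minutes: 106
Extra seconds: 57
Seconds per minute: 60
Minutes to seconds: 106 x 60 = 6360
Total: 6360 + 57 = 6417

6417


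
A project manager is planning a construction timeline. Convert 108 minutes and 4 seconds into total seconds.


Minutes: 108
Seconds: 4
Convert minutes to seconds: 108 x 60 = 6480
Add remaining seconds: 6480 + 4 = 6484

6484


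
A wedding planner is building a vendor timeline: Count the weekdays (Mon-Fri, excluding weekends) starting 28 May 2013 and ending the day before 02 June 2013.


Start: 2013-05-28 (Tuesday)
End (exclusive): 2013-06-02 (Sunday)
Total calendar days: 5
Full weeks: 5 // 7 = 0 -> 0 weekdays
Remaining 5 days starting on Tuesday:
  Tue(w), Wed(w), Thu(w), Fri(w), Sat(-) -> 4 weekdays
Total business days: 0 + 4 = 4

4


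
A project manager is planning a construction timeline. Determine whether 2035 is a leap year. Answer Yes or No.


Year: 2035
Divisible by 4? 2035 / 4 = 508.75 -> No
Not divisible by 4, so NOT a leap year

No


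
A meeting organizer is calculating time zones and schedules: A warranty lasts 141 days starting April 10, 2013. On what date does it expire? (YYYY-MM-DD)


Start: 2013-04-10
Adding 141 days
Days remaining in April: 20
After April: 121 days still to add
May 2013: 31 days, 90 remaining
June 2013: 30 days, 60 remaining
July 2013: 31 days, 29 remaining
August 2013 has 31 days, need 29
Result: 2013-08-29

2013-08-29


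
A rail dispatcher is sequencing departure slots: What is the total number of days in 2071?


Year: 2071
Check leap year rules:
Divisible by 4? No
2071 is not a leap year
Days: 365

365


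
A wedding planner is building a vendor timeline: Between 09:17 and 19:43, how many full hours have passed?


Start: 09:17
End: 19:43
Hour difference: 19 - 9 = 10 hours
Minute difference: 43 - 17 = 26 minutes
Total minutes: 626
Complete hours: 626 / 60 = 10 (remainder 26)

10


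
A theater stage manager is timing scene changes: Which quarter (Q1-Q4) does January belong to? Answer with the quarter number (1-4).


Month: January (month 1)
Q1: January-March (months 1-3)
Q2: April-June (months 4-6)
Q3: July-September (months 7-9)
Q4: October-December (months 10-12)
Month 1 falls in Q1

1


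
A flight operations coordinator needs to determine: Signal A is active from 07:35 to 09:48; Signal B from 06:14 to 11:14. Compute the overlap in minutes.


Interval A: [455, 588] minutes from midnight
Interval B: [374, 674] minutes from midnight
Overlap start = max(455, 374) = 455
Overlap end = min(588, 674) = 588
Overlap = 588 - 455 = 133 minutes

133


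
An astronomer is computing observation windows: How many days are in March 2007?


Month: March
Year: 2007
March is a 31-day month
Total: 31 days

31


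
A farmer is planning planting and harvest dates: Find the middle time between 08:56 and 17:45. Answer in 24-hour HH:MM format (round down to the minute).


Start time: 08:56 = 536 minutes from midnight
End time: 17:45 = 1065 minutes from midnight
Sum: 536 + 1065 = 1601
Midpoint: 1601 / 2 = 800 minutes
Convert: 800 / 60 = 13 hours, 20 minutes
Result: 13:20

13:20


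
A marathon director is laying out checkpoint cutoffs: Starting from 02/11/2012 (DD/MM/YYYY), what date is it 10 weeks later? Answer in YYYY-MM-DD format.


Start: 2012-11-02
Weeks to add: 10
Convert to days: 10 x 7 = 70 days
Add 70 days to 2012-11-02
Result: 2013-01-11

2013-01-11


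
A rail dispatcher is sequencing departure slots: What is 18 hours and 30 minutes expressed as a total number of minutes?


Hours: 18
Minutes: 30
Convert hours to minutes: 18 x 60 = 1080
Add remaining minutes: 1080 + 30 = 1110

1110


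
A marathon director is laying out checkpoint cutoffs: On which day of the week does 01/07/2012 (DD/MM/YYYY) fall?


Date: 2012-07-01
January 1, 2012 is a Sunday
Day of year: 183
Offset from Jan 1: 182 days
182 mod 7 = 0
Result: Sunday

Sunday


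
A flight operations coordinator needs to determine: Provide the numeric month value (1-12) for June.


Calendar month order:
5. May
6. June <--
7. July
June is month number 6

6


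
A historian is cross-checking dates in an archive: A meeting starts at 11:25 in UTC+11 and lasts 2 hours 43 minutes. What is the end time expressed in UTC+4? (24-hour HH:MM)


Start: 11:25 in UTC+11
Step 1 - add duration:
  minutes: 25 + 43 = 68 (carry 1h)
  hours: 11 + 2 + 1 = 14
  end in UTC+11: 14:08
Step 2 - convert UTC+11 -> UTC+4:
  offset difference: 4 - (11) = -7 hours
  14 + (-7) = 7 -> mod 24 = 7
Result: 07:08 in UTC+4

07:08


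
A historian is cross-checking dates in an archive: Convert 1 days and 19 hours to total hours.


Days: 1
Extra hours: 19
Hours per day: 24
Days to hours: 1 x 24 = 24
Total: 24 + 19 = 43

43


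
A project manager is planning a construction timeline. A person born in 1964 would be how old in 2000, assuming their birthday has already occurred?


Birth year: 1964
Current year: 2000
Age = current year - birth year
Age = 2000 - 1964 = 36

36


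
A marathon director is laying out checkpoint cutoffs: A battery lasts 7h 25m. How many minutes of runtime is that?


Hours: 7
Extra minutes: 25
Minutes per hour: 60
Hours to minutes: 7 x 60 = 420
Total: 420 + 25 = 445

445


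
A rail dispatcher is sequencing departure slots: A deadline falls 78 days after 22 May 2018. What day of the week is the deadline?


Start: 2018-05-22 (Tuesday)
Step 1 - find target date: add 78 days
  2018-05-22 + 78 days = 2018-08-08
Step 2 - day of week:
  78 mod 7 = 1
  Tuesday + 1 days -> Wednesday
Result: Wednesday (2018-08-08)

Wednesday


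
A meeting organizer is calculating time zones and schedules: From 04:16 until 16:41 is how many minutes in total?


Start time: 04:16 = 256 minutes from midnight
End time: 16:41 = 1001 minutes from midnight
Difference: 1001 - 256 = 745 minutes
That is 12 hours and 25 minutes

745


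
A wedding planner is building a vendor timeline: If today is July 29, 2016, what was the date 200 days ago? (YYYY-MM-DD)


Start: 2016-07-29
Subtracting 200 days
Days already passed in July: 29
After going back through July: 171 more days to subtract
June 2016: 30 days, 141 remaining
May 2016: 31 days, 110 remaining
April 2016: 30 days, 80 remaining
March 2016: 31 days, 49 remaining
Result: 2016-01-11

2016-01-11


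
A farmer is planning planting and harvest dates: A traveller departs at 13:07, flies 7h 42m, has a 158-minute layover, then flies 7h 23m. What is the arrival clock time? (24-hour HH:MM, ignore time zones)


Depart: 13:07
Leg 1: +462 min -> 20:49
Layover: +158 min -> 23:27
Leg 2: +443 min -> 06:50
Total travel: 1063 minutes = 17h 43m
Arrival: 06:50

06:50


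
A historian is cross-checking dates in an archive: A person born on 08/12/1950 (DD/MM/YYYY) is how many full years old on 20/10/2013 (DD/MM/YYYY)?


Birth: 1950-12-08
Reference: 2013-10-20
Year difference: 2013 - 1950 = 63
Has birthday (12-08) occurred by 10-20? No
Birthday not yet reached this year -> subtract 1
Age in full years: 62

62


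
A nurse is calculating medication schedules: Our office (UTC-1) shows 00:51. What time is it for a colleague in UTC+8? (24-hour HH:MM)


Local time: 00:51 at UTC-1 (offset -1h)
Target zone: UTC+8 (offset 8h)
Difference: 8 - (-1) = 9 hours
Calculation: 0 + (9) = 9
Result: 09:51

09:51


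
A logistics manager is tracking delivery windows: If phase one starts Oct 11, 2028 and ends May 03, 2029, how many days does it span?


Start date: 2028-10-11
End date: 2029-05-03
Oct 2028: +21 days
Nov 2028: +30 days
Dec 2028: +31 days
... (5 more months)
Total: 204 days

204


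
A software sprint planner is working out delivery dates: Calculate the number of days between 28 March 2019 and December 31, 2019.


Start: March 28, 2019
End: December 31, 2019
Days left in March: 3
April: 30
May: 31
June: 30
July: 31
... plus remaining months
Sum of remaining months: 275
Total: 3 + 275 = 278

278


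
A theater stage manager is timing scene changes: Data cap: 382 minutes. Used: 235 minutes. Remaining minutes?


Total budget: 382 minutes
Time used: 235 minutes
Remaining: 382 - 235 = 147 minutes
Percent used: 61.5%
Percent remaining: 38.5%

147


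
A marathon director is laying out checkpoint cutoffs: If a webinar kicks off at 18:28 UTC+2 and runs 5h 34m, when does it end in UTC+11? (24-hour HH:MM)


Start: 18:28 in UTC+2
Step 1 - add duration:
  minutes: 28 + 34 = 62 (carry 1h)
  hours: 18 + 5 + 1 = 24
  end in UTC+2: 00:02
Step 2 - convert UTC+2 -> UTC+11:
  offset difference: 11 - (2) = 9 hours
  0 + (9) = 9 -> mod 24 = 9
Result: 09:02 in UTC+11

09:02


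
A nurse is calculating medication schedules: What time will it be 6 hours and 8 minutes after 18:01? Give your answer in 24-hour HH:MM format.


Start time: 18:01
Adding: 6 hours 8 minutes
Minutes: 1 + 8 = 9
Hours: 18 + 6 + 0 = 24
Hour wraparound: 24 mod 24 = 0
Result: 00:09

00:09


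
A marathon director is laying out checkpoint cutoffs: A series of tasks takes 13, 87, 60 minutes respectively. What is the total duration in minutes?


Durations: 13, 87, 60
Running sum: 13
+ 87 = 100
+ 60 = 160
Total duration: 160 minutes
That is 2 hours and 40 minutes

160


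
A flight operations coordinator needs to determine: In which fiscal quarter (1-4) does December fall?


Month: December (month 12)
Q1: January-March (months 1-3)
Q2: April-June (months 4-6)
Q3: July-September (months 7-9)
Q4: October-December (months 10-12)
Month 12 falls in Q4

4


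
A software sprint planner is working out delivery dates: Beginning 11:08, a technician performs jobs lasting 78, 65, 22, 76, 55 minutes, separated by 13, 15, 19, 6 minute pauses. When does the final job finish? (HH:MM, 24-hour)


Start: 11:08 = 668 min from midnight
  after task 1 (78 min): 12:26
  after break (13 min): 12:39
  after task 2 (65 min): 13:44
  after break (15 min): 13:59
  after task 3 (22 min): 14:21
  after break (19 min): 14:40
  after task 4 (76 min): 15:56
  after break (6 min): 16:02
  after task 5 (55 min): 16:57
Total elapsed: 349 minutes
End time: 16:57

16:57


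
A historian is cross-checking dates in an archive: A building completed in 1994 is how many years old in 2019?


Birth year: 1994
Current year: 2019
Age = current year - birth year
Age = 2019 - 1994 = 25

25


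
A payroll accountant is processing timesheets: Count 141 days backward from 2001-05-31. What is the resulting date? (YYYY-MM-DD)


Start: 2001-05-31
Subtracting 141 days
Days already passed in May: 31
After going back through May: 110 more days to subtract
April 2001: 30 days, 80 remaining
March 2001: 31 days, 49 remaining
February 2001: 28 days, 21 remaining
January 2001 has 31 days, need 21
Result: 2001-01-10

2001-01-10


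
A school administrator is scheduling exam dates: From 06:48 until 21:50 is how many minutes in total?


Start time: 06:48 = 408 minutes from midnight
End time: 21:50 = 1310 minutes from midnight
Difference: 1310 - 408 = 902 minutes
That is 15 hours and 2 minutes

902


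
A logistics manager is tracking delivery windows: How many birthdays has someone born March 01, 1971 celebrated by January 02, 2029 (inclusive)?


Birth: 1971-03-01
Reference: 2029-01-02
Year difference: 2029 - 1971 = 58
Has birthday (03-01) occurred by 01-02? No
Birthday not yet reached this year -> subtract 1
Age in full years: 57

57


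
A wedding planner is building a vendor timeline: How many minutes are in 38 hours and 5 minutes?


Hours: 38
Minutes: 5
Convert hours to minutes: 38 x 60 = 2280
Add remaining minutes: 2280 + 5 = 2285

2285


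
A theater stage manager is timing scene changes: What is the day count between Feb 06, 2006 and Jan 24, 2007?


Start date: 2006-02-06
End date: 2007-01-24
Feb 2006: +23 days
Mar 2006: +31 days
Apr 2006: +30 days
... (9 more months)
Total: 352 days

352


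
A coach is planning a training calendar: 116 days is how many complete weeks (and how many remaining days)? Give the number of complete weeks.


Total days: 116
Days per week: 7
Division: 116 / 7 = 16 remainder 4
Complete weeks: 16
Remaining days: 4

16


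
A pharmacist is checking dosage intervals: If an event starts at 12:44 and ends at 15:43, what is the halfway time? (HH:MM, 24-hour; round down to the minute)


Start time: 12:44 = 764 minutes from midnight
End time: 15:43 = 943 minutes from midnight
Sum: 764 + 943 = 1707
Midpoint: 1707 / 2 = 853 minutes
Convert: 853 / 60 = 14 hours, 13 minutes
Result: 14:13

14:13


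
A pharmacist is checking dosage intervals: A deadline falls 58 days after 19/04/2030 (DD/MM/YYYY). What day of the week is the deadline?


Start: 2030-04-19 (Friday)
Step 1 - find target date: add 58 days
  2030-04-19 + 58 days = 2030-06-16
Step 2 - day of week:
  58 mod 7 = 2
  Friday + 2 days -> Sunday
Result: Sunday (2030-06-16)

Sunday


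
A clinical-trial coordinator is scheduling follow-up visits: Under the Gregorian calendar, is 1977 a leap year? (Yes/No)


Year: 1977
Divisible by 4? 1977 / 4 = 494.25 -> No
Not divisible by 4, so NOT a leap year

No


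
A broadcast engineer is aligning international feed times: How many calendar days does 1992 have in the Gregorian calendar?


Year: 1992
Check leap year rules:
Divisible by 4? Yes
Divisible by 100? No
1992 is a leap year
Days: 366

366


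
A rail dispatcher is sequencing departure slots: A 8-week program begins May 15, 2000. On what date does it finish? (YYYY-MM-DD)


Start: 2000-05-15
Weeks to add: 8
Convert to days: 8 x 7 = 56 days
Add 56 days to 2000-05-15
Result: 2000-07-10

2000-07-10


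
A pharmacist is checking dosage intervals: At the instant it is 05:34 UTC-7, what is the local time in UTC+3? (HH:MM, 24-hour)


Local time: 05:34 at UTC-7 (offset -7h)
Target zone: UTC+3 (offset 3h)
Difference: 3 - (-7) = 10 hours
Calculation: 5 + (10) = 15
Result: 15:34

15:34


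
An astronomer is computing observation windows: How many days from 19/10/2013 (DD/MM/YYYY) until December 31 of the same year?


Start: October 19, 2013
End: December 31, 2013
Days left in October: 12
November: 30
December: 31
Sum of remaining months: 61
Total: 12 + 61 = 73

73


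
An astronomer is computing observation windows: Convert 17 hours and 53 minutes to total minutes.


Hours: 17
Extra minutes: 53
Minutes per hour: 60
Hours to minutes: 17 x 60 = 1020
Total: 1020 + 53 = 1073

1073


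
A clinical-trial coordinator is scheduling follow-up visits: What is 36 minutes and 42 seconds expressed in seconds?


Minutes: 36
Extra seconds: 42
Seconds per minute: 60
Minutes to seconds: 36 x 60 = 2160
Total: 2160 + 42 = 2202

2202


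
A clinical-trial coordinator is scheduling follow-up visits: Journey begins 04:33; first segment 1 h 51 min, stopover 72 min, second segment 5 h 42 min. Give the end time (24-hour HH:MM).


Depart: 04:33
Leg 1: +111 min -> 06:24
Layover: +72 min -> 07:36
Leg 2: +342 min -> 13:18
Total travel: 525 minutes = 8h 45m
Arrival: 13:18

13:18


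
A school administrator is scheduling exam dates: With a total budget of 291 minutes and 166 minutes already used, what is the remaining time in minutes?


Total budget: 291 minutes
Time used: 166 minutes
Remaining: 291 - 166 = 125 minutes
Percent used: 57.0%
Percent remaining: 43.0%

125


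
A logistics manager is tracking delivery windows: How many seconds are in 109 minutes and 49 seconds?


Minutes: 109
Seconds: 49
Convert minutes to seconds: 109 x 60 = 6540
Add remaining seconds: 6540 + 49 = 6589

6589


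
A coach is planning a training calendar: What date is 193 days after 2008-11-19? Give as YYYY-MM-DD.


Start: 2008-11-19
Adding 193 days
Days remaining in November: 11
After November: 182 days still to add
December 2008: 31 days, 151 remaining
January 2009: 31 days, 120 remaining
February 2009: 28 days, 92 remaining
March 2009: 31 days, 61 remaining
Result: 2009-05-31

2009-05-31


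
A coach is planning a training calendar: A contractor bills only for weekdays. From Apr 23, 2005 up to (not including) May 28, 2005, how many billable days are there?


Start: 2005-04-23 (Saturday)
End (exclusive): 2005-05-28 (Saturday)
Total calendar days: 35
Full weeks: 35 // 7 = 5 -> 25 weekdays
Remaining 0 days starting on Saturday:
Total business days: 25 + 0 = 25

25


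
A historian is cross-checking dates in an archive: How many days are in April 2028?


Month: April
Year: 2028
April is a 30-day month
Total: 30 days

30


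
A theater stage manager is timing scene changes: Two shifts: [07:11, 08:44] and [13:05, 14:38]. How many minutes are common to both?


Interval A: [431, 524] minutes from midnight
Interval B: [785, 878] minutes from midnight
Overlap start = max(431, 785) = 785
Overlap end = min(524, 878) = 524
End <= start, so the intervals do not overlap: 0 minutes

0


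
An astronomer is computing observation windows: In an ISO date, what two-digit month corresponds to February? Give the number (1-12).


Calendar month order:
1. January
2. February <--
3. March
February is month number 2

2


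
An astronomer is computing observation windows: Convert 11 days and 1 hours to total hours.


Days: 11
Extra hours: 1
Hours per day: 24
Days to hours: 11 x 24 = 264
Total: 264 + 1 = 265

265


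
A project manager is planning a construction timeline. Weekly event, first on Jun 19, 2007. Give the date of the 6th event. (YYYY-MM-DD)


First occurrence: 2007-06-19 (occurrence 1)
Each occurrence is 7 days after the previous.
Occurrence 6 is 5 weeks after the first.
5 weeks = 35 days
2007-06-19 + 35 days = 2007-07-24

2007-07-24


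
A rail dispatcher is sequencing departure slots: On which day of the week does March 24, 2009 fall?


Date: 2009-03-24
January 1, 2009 is a Thursday
Day of year: 83
Offset from Jan 1: 82 days
82 mod 7 = 5
Result: Tuesday

Tuesday


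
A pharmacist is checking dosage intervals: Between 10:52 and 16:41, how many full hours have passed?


Start: 10:52
End: 16:41
Hour difference: 16 - 10 = 6 hours
Minute difference: 41 - 52 = -11 minutes
Total minutes: 349
Complete hours: 349 / 60 = 5 (remainder 49)

5


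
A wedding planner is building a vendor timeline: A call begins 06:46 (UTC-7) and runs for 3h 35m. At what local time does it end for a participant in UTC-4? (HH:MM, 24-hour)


Start: 06:46 in UTC-7
Step 1 - add duration:
  minutes: 46 + 35 = 81 (carry 1h)
  hours: 6 + 3 + 1 = 10
  end in UTC-7: 10:21
Step 2 - convert UTC-7 -> UTC-4:
  offset difference: -4 - (-7) = 3 hours
  10 + (3) = 13 -> mod 24 = 13
Result: 13:21 in UTC-4

13:21


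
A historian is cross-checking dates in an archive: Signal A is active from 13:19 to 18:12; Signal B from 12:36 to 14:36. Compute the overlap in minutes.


Interval A: [799, 1092] minutes from midnight
Interval B: [756, 876] minutes from midnight
Overlap start = max(799, 756) = 799
Overlap end = min(1092, 876) = 876
Overlap = 876 - 799 = 77 minutes

77
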